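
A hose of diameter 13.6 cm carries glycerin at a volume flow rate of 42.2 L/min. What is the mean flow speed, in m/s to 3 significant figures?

Q = 42.2 L/min = 0.000703 m³/s.
v = Q/A = 0.000703 / 0.0145 = 0.0484 m/s.

0.0484 m/s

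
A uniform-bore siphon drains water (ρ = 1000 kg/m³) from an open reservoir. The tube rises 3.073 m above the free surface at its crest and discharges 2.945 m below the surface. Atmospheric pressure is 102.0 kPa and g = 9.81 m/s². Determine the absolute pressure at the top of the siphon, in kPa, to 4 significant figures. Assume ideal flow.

From the surface to the outlet (both open to atmosphere, surface at rest): v = √(2g·h_out) = √(2·9.81·2.945) = 7.601 m/s.
The bore is uniform, so the speed at the crest is the same v. Bernoulli surface→crest: P_atm = P_top + ½ρv² + ρg·h_top.
P_top = 102000 − ½·1000·7.601² − 1000·9.81·3.073 = 42960 Pa.

P_top ≈ 42.96 kPa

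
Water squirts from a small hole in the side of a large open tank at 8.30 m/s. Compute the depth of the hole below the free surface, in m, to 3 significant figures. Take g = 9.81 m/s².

h ≈ 3.51 m

For a small hole in a large open tank, ½v² = gh, giving h = v²/(2g).
h = 8.30²/(2·9.81) = 68.9/19.62 = 3.51 m.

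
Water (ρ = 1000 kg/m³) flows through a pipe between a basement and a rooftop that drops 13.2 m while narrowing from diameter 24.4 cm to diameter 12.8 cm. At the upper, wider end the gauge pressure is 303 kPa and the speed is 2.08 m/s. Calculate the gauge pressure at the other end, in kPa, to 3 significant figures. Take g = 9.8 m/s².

Continuity gives A₁v₁ = A₂v₂, so v₂ = (468 cm²)/(129 cm²) × 2.08 m/s = 7.56 m/s.
Energy conservation along the streamline gives P₂ = P₁ − ½ρ(v₂² − v₁²) − ρg(h₂ − h₁).
P₂ = 303000 + ½·1000·(2.08² − 7.56²) − 1000·9.8·(−13.2) = 303000 + (-26400) − (-129000) = 406000 Pa.

P₂ ≈ 406 kPa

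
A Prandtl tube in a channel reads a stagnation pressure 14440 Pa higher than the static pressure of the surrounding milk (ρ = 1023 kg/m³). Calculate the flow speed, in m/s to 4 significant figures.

At the stagnation point the flow is brought to rest, so Bernoulli gives P_stag − P_static = ½ρv².
v = √(2ΔP/ρ) = √(2·14440/1023) = 5.313 m/s.

v ≈ 5.313 m/s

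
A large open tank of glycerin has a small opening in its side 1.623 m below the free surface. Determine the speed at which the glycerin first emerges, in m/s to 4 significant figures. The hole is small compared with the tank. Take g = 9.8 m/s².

v = 5.640 m/s

Bernoulli from surface to hole (P equal, v_surface ≈ 0): v = √(2gh) = √(2×9.8×1.623) = 5.640 m/s.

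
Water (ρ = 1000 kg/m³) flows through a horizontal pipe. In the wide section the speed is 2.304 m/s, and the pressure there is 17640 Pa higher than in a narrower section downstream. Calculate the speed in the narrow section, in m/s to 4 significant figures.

With h₁ = h₂, rearranging Bernoulli gives v₂ = √(v₁² + 2ΔP/ρ).
v₂ = √(2.304² + 2·17640/1000) = √(5.308 + 35.28) = 6.371 m/s.

v₂ ≈ 6.371 m/s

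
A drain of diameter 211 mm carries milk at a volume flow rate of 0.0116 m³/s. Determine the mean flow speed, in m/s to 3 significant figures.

0.332 m/s

Q = 0.0116 m³/s = 0.0116 m³/s.
v = Q/A = 0.0116 / 0.0350 = 0.332 m/s.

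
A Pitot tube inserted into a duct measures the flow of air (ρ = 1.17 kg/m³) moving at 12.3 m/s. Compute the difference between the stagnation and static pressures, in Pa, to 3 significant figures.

At the stagnation point the flow is brought to rest, so Bernoulli gives P_stag − P_static = ½ρv².
ΔP = ½·1.17·12.3² = 88.5 Pa.

ΔP = 88.5 Pa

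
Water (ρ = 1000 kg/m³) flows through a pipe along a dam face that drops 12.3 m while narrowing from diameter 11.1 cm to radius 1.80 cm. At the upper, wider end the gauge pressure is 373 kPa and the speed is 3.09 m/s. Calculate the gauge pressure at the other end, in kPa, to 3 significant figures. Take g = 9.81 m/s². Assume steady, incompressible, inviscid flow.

The volume flow rate is constant, so v₂ = (A₁/A₂)v₁ = (96.8/10.2)·3.09 = 29.4 m/s.
Applying Bernoulli between the two ends and solving for P₂: P₂ = P₁ + ½ρ(v₁² − v₂²) − ρgΔh.
P₂ = 373000 + ½·1000·(3.09² − 29.4²) − 1000·9.81·(−12.3) = 373000 + (-427000) − (-121000) = 66900 Pa.

P₂ ≈ 66.9 kPa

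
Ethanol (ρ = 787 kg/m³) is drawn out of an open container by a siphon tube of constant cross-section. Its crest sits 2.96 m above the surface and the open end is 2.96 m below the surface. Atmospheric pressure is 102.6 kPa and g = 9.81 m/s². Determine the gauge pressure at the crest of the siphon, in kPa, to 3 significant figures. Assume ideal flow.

P_gauge ≈ -45.7 kPa

From the surface to the outlet (both open to atmosphere, surface at rest): v = √(2g·h_out) = √(2·9.81·2.96) = 7.62 m/s.
The bore is uniform, so the speed at the crest is the same v. Bernoulli surface→crest: P_atm = P_top + ½ρv² + ρg·h_top.
P_top = 102600 − ½·787·7.62² − 787·9.81·2.96 = 56900 Pa. So P_gauge = P_top − P_atm = -45700 Pa.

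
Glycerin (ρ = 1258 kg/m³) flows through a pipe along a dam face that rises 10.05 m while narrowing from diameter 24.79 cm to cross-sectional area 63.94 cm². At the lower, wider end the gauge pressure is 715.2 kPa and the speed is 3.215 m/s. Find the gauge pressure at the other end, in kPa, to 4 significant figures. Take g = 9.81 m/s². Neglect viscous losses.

By continuity, v₂ = v₁·A₁/A₂ = 3.215·(482.7/63.94) = 24.27 m/s.
Bernoulli: P₁ + ½ρv₁² + ρg h₁ = P₂ + ½ρv₂² + ρg h₂, so P₂ = P₁ + ½ρ(v₁² − v₂²) − ρg(h₂ − h₁).
P₂ = 715200 + ½·1258·(3.215² − 24.27²) − 1258·9.81·(+10.05) = 715200 + (-364000) − (124000) = 227200 Pa.

227.2 kPa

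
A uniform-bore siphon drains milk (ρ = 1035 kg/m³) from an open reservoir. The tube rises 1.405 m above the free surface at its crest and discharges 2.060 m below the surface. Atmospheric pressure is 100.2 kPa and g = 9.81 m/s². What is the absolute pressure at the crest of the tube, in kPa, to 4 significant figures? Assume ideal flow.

Bernoulli surface→outlet gives ½v² = g·h_out, so v = √(2·9.81·2.060) = 6.357 m/s.
With constant cross-section the crest speed equals v; applying Bernoulli from the surface up to the crest, P_top = P_atm − ½ρv² − ρg·h_top.
P_top = 100200 − ½·1035·6.357² − 1035·9.81·1.405 = 65020 Pa.

P_top ≈ 65.02 kPa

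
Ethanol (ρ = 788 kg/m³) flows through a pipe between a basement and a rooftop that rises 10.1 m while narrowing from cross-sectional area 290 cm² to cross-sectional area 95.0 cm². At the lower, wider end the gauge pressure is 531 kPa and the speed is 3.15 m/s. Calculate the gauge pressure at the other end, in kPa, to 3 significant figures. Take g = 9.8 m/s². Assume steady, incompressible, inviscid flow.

420 kPa

Mass conservation (A₁v₁ = A₂v₂) gives v₂ = 3.15 × 290/95.0 = 9.62 m/s.
Applying Bernoulli between the two ends and solving for P₂: P₂ = P₁ + ½ρ(v₁² − v₂²) − ρgΔh.
P₂ = 531000 + ½·788·(3.15² − 9.62²) − 788·9.8·(+10.1) = 531000 + (-32500) − (78000) = 420000 Pa.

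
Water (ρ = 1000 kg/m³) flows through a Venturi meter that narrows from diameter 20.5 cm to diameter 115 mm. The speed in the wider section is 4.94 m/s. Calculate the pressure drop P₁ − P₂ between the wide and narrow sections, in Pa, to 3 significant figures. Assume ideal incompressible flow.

ΔP ≈ 111000 Pa

The volume flow rate is constant, so v₂ = (A₁/A₂)v₁ = (330/104)·4.94 = 15.7 m/s.
With no height change, Bernoulli's equation is P₁ + ½ρv₁² = P₂ + ½ρv₂².
P₁ − P₂ = ½·1000·(15.7² − 4.94²) = ½·1000·222 = 111000 Pa.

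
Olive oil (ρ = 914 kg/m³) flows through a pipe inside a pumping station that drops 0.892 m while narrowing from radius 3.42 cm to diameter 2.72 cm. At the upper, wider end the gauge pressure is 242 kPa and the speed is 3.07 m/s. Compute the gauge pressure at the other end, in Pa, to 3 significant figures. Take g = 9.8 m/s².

The volume flow rate is constant, so v₂ = (A₁/A₂)v₁ = (36.7/5.81)·3.07 = 19.4 m/s.
Energy conservation along the streamline gives P₂ = P₁ − ½ρ(v₂² − v₁²) − ρg(h₂ − h₁).
P₂ = 242000 + ½·914·(3.07² − 19.4²) − 914·9.8·(−0.892) = 242000 + (-168000) − (-7990) = 82100 Pa.

P₂ = 82100 Pa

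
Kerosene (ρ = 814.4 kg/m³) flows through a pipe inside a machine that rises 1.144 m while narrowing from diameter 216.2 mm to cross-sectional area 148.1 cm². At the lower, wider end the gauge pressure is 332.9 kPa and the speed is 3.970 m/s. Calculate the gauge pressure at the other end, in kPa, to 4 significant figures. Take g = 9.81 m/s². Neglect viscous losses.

P₂ ≈ 290.7 kPa

Mass conservation (A₁v₁ = A₂v₂) gives v₂ = 3.970 × 367.1/148.1 = 9.841 m/s.
Energy conservation along the streamline gives P₂ = P₁ − ½ρ(v₂² − v₁²) − ρg(h₂ − h₁).
P₂ = 332900 + ½·814.4·(3.970² − 9.841²) − 814.4·9.81·(+1.144) = 332900 + (-33020) − (9140) = 290700 Pa.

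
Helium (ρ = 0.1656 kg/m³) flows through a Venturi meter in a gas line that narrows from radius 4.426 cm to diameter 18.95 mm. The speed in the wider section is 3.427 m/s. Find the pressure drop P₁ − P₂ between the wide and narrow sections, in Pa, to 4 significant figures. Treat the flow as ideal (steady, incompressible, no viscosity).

ΔP ≈ 462.0 Pa

The volume flow rate is constant, so v₂ = (A₁/A₂)v₁ = (61.54/2.820)·3.427 = 74.78 m/s.
Along the horizontal streamline, P + ½ρv² is constant.
P₁ − P₂ = ½·0.1656·(74.78² − 3.427²) = ½·0.1656·5580 = 462.0 Pa.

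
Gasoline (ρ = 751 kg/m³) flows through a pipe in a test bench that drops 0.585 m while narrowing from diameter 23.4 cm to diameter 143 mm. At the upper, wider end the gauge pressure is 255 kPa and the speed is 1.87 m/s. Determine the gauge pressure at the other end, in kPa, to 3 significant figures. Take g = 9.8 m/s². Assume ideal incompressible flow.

By continuity, v₂ = v₁·A₁/A₂ = 1.87·(430/161) = 5.01 m/s.
Bernoulli: P₁ + ½ρv₁² + ρg h₁ = P₂ + ½ρv₂² + ρg h₂, so P₂ = P₁ + ½ρ(v₁² − v₂²) − ρg(h₂ − h₁).
P₂ = 255000 + ½·751·(1.87² − 5.01²) − 751·9.8·(−0.585) = 255000 + (-8100) − (-4310) = 251000 Pa.

P₂ = 251 kPa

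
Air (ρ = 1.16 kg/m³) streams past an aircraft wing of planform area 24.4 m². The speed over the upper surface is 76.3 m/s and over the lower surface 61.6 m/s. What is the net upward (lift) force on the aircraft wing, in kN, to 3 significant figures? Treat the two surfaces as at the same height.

28.7 kN

From P + ½ρv² = const at equal height, P_low − P_up = ½ρ(v_up² − v_low²).
ΔP = ½·1.16·(76.3² − 61.6²) = 1180 Pa.
Lift = ΔP · A = 1180 × 24.4 = 28700 N.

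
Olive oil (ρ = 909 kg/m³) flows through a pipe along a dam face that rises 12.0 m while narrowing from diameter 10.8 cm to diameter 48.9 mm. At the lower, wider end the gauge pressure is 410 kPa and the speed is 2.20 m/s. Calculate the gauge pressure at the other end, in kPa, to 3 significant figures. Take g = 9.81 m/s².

P₂ ≈ 253 kPa

Continuity gives A₁v₁ = A₂v₂, so v₂ = (91.6 cm²)/(18.8 cm²) × 2.20 m/s = 10.7 m/s.
Energy conservation along the streamline gives P₂ = P₁ − ½ρ(v₂² − v₁²) − ρg(h₂ − h₁).
P₂ = 410000 + ½·909·(2.20² − 10.7²) − 909·9.81·(+12.0) = 410000 + (-50100) − (107000) = 253000 Pa.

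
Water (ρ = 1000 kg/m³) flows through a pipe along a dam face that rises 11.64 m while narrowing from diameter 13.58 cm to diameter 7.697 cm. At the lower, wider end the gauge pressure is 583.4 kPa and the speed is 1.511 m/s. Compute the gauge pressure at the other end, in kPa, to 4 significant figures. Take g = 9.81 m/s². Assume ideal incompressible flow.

P₂ ≈ 459.3 kPa

By continuity, v₂ = v₁·A₁/A₂ = 1.511·(144.8/46.53) = 4.703 m/s.
Bernoulli: P₁ + ½ρv₁² + ρg h₁ = P₂ + ½ρv₂² + ρg h₂, so P₂ = P₁ + ½ρ(v₁² − v₂²) − ρg(h₂ − h₁).
P₂ = 583400 + ½·1000·(1.511² − 4.703²) − 1000·9.81·(+11.64) = 583400 + (-9920) − (114200) = 459300 Pa.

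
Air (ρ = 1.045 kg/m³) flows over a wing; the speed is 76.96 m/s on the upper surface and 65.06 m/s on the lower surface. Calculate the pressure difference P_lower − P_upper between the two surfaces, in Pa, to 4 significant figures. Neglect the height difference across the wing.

Bernoulli (same height): P_lower − P_upper = ½ρ(v_upper² − v_lower²).
ΔP = ½·1.045·(76.96² − 65.06²) = 883.0 Pa.

ΔP = 883.0 Pa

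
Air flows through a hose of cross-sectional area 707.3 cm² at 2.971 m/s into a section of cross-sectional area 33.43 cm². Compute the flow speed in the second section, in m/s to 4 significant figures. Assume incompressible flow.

62.86 m/s

Mass conservation (A₁v₁ = A₂v₂) gives v₂ = 2.971 × 707.3/33.43 = 62.86 m/s.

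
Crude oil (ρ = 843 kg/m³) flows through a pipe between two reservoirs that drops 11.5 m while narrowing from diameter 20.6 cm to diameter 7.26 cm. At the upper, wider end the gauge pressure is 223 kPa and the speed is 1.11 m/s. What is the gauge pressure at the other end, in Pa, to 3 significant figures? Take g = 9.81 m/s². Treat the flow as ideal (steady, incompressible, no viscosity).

P₂ ≈ 285000 Pa

The volume flow rate is constant, so v₂ = (A₁/A₂)v₁ = (333/41.4)·1.11 = 8.94 m/s.
Energy conservation along the streamline gives P₂ = P₁ − ½ρ(v₂² − v₁²) − ρg(h₂ − h₁).
P₂ = 223000 + ½·843·(1.11² − 8.94²) − 843·9.81·(−11.5) = 223000 + (-33100) − (-95100) = 285000 Pa.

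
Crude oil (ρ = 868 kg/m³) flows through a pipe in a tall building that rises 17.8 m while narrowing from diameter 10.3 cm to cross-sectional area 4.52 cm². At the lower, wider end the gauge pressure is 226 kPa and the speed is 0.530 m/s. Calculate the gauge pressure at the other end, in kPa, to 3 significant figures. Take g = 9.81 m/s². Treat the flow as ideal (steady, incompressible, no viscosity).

Continuity gives A₁v₁ = A₂v₂, so v₂ = (83.3 cm²)/(4.52 cm²) × 0.530 m/s = 9.77 m/s.
Applying Bernoulli between the two ends and solving for P₂: P₂ = P₁ + ½ρ(v₁² − v₂²) − ρgΔh.
P₂ = 226000 + ½·868·(0.530² − 9.77²) − 868·9.81·(+17.8) = 226000 + (-41300) − (152000) = 33100 Pa.

P₂ = 33.1 kPa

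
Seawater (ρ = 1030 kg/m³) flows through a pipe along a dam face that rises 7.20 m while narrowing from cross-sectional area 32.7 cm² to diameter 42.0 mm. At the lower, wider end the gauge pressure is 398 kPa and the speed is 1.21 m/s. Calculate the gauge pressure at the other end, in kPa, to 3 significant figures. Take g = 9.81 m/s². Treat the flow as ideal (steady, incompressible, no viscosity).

P₂ ≈ 322 kPa

The volume flow rate is constant, so v₂ = (A₁/A₂)v₁ = (32.7/13.9)·1.21 = 2.86 m/s.
Energy conservation along the streamline gives P₂ = P₁ − ½ρ(v₂² − v₁²) − ρg(h₂ − h₁).
P₂ = 398000 + ½·1030·(1.21² − 2.86²) − 1030·9.81·(+7.20) = 398000 + (-3450) − (72800) = 322000 Pa.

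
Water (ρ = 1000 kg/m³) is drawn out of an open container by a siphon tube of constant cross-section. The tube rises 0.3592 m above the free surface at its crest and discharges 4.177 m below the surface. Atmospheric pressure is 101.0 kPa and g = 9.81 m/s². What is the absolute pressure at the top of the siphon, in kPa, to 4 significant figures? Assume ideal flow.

From the surface to the outlet (both open to atmosphere, surface at rest): v = √(2g·h_out) = √(2·9.81·4.177) = 9.053 m/s.
The bore is uniform, so the speed at the crest is the same v. Bernoulli surface→crest: P_atm = P_top + ½ρv² + ρg·h_top.
P_top = 101000 − ½·1000·9.053² − 1000·9.81·0.3592 = 56500 Pa.

P_top ≈ 56.50 kPa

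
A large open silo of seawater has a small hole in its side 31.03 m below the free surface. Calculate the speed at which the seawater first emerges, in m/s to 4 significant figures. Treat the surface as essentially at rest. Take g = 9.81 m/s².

Bernoulli from surface to hole (P equal, v_surface ≈ 0): v = √(2gh) = √(2×9.81×31.03) = 24.67 m/s.

24.67 m/s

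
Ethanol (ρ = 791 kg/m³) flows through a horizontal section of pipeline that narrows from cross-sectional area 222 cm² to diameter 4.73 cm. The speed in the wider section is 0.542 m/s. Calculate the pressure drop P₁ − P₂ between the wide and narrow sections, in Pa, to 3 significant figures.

By continuity, v₂ = v₁·A₁/A₂ = 0.542·(222/17.6) = 6.85 m/s.
Along the horizontal streamline, P + ½ρv² is constant.
P₁ − P₂ = ½·791·(6.85² − 0.542²) = ½·791·46.6 = 18400 Pa.

ΔP ≈ 18400 Pa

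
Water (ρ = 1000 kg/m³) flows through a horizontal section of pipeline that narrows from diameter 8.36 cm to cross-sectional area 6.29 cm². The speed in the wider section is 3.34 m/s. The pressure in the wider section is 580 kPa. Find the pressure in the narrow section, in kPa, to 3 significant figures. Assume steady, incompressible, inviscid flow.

P₂ ≈ 161 kPa

Continuity gives A₁v₁ = A₂v₂, so v₂ = (54.9 cm²)/(6.29 cm²) × 3.34 m/s = 29.1 m/s.
Along the horizontal streamline, P + ½ρv² is constant.
P₂ = P₁ − ½ρ(v₂² − v₁²) = 580000 − ½·1000·(29.1² − 3.34²) = 580000 − 419000 = 161000 Pa.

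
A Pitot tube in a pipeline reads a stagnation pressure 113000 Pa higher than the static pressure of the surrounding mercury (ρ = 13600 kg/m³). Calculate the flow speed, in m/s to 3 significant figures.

v ≈ 4.08 m/s

The dynamic pressure equals the rise in static pressure at the stagnation point: ΔP = ½ρv².
v = √(2ΔP/ρ) = √(2·113000/13600) = 4.08 m/s.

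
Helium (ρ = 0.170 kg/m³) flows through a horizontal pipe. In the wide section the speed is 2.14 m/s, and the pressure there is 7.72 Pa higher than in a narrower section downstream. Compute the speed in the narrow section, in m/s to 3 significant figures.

v₂ ≈ 9.77 m/s

With h₁ = h₂, rearranging Bernoulli gives v₂ = √(v₁² + 2ΔP/ρ).
v₂ = √(2.14² + 2·7.72/0.170) = √(4.58 + 90.8) = 9.77 m/s.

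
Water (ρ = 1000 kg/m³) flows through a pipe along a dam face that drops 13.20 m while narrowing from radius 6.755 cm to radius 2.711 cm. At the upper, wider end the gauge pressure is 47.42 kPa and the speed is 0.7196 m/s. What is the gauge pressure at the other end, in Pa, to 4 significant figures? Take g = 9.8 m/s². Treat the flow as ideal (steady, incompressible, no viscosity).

P₂ ≈ 167100 Pa

Mass conservation (A₁v₁ = A₂v₂) gives v₂ = 0.7196 × 143.4/23.09 = 4.468 m/s.
Energy conservation along the streamline gives P₂ = P₁ − ½ρ(v₂² − v₁²) − ρg(h₂ − h₁).
P₂ = 47420 + ½·1000·(0.7196² − 4.468²) − 1000·9.8·(−13.20) = 47420 + (-9721) − (-129400) = 167100 Pa.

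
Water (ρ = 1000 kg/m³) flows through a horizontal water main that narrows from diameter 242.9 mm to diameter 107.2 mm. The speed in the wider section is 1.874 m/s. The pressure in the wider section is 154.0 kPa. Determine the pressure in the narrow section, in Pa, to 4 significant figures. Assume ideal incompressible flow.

Mass conservation (A₁v₁ = A₂v₂) gives v₂ = 1.874 × 463.4/90.26 = 9.621 m/s.
Bernoulli (h₁ = h₂): P₁ − P₂ = ½ρ(v₂² − v₁²).
P₂ = P₁ − ½ρ(v₂² − v₁²) = 154000 − ½·1000·(9.621² − 1.874²) = 154000 − 44530 = 109500 Pa.

P₂ ≈ 109500 Pa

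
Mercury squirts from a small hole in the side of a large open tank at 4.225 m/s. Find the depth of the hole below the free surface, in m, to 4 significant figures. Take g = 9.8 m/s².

For a small hole in a large open tank, ½v² = gh, giving h = v²/(2g).
h = 4.225²/(2·9.8) = 17.85/19.60 = 0.9107 m.

h = 0.9107 m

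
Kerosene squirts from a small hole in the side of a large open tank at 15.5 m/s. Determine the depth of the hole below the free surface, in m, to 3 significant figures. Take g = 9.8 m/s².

Inverting v = √(2gh) gives h = v² / 2g.
h = 15.5²/(2·9.8) = 240/19.60 = 12.3 m.

h ≈ 12.3 m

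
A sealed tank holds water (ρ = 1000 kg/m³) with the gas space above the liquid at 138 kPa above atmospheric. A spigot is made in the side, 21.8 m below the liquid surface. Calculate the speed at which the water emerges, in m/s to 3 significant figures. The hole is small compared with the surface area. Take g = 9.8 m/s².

v ≈ 26.5 m/s

Take point 1 at the surface (v₁ ≈ 0) and point 2 at the hole (at atmospheric pressure). Bernoulli: P₁ + ρg h = P_atm + ½ρv₂².
With P₁ − P_atm = 138000 Pa, v₂ = √(2gh + 2ΔP/ρ) = √(2·9.8·21.8 + 2·138000/1000) = 26.5 m/s.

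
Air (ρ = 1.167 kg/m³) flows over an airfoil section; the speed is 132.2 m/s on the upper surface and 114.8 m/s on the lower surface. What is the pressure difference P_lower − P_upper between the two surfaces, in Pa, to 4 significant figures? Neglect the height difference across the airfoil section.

2508 Pa

With negligible Δh, P + ½ρv² is constant, so P_low − P_up = ½ρ(v_up² − v_low²).
ΔP = ½·1.167·(132.2² − 114.8²) = 2508 Pa.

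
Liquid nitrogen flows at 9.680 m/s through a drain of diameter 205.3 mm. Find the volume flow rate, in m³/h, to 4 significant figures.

Q = A·v = 0.03310 m² × 9.680 m/s = 0.3204 m³/s.
Converting: 0.3204 m³/s × 3600 = 1154 m³/h.

Q ≈ 1154 m³/h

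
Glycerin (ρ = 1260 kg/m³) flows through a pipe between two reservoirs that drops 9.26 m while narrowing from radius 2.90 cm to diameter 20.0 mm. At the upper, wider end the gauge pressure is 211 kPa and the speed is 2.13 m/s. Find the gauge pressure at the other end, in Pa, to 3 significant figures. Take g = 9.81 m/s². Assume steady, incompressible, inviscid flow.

By continuity, v₂ = v₁·A₁/A₂ = 2.13·(26.4/3.14) = 17.9 m/s.
Bernoulli: P₁ + ½ρv₁² + ρg h₁ = P₂ + ½ρv₂² + ρg h₂, so P₂ = P₁ + ½ρ(v₁² − v₂²) − ρg(h₂ − h₁).
P₂ = 211000 + ½·1260·(2.13² − 17.9²) − 1260·9.81·(−9.26) = 211000 + (-199000) − (-114000) = 126000 Pa.

P₂ ≈ 126000 Pa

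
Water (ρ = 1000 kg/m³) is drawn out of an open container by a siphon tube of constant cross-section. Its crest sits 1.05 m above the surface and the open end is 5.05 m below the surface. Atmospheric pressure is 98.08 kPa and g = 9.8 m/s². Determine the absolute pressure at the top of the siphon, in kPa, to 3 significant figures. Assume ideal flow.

P_top = 38.3 kPa

From the surface to the outlet (both open to atmosphere, surface at rest): v = √(2g·h_out) = √(2·9.8·5.05) = 9.95 m/s.
With constant cross-section the crest speed equals v; applying Bernoulli from the surface up to the crest, P_top = P_atm − ½ρv² − ρg·h_top.
P_top = 98080 − ½·1000·9.95² − 1000·9.8·1.05 = 38300 Pa.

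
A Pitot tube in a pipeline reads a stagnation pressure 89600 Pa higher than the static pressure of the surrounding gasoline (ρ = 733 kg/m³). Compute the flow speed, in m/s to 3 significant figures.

Bernoulli between the free stream and the stagnation point: ½ρv² = P_stag − P_static.
v = √(2ΔP/ρ) = √(2·89600/733) = 15.6 m/s.

15.6 m/s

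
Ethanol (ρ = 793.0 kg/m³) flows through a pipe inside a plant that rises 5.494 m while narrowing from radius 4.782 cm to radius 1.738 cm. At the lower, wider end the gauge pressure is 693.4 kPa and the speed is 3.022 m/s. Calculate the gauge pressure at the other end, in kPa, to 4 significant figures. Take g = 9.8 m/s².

446.8 kPa

Mass conservation (A₁v₁ = A₂v₂) gives v₂ = 3.022 × 71.84/9.490 = 22.88 m/s.
Energy conservation along the streamline gives P₂ = P₁ − ½ρ(v₂² − v₁²) − ρg(h₂ − h₁).
P₂ = 693400 + ½·793.0·(3.022² − 22.88²) − 793.0·9.8·(+5.494) = 693400 + (-203900) − (42700) = 446800 Pa.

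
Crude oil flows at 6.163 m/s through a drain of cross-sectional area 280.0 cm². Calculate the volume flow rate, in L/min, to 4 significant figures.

Q = A·v = 0.02800 m² × 6.163 m/s = 0.1726 m³/s.
Converting: 0.1726 m³/s × 60000 = 10350 L/min.

Q = 10350 L/min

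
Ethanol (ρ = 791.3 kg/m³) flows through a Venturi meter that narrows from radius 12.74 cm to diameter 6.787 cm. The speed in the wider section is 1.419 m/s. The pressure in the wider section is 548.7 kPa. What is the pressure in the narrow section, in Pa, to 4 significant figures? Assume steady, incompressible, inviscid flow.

P₂ = 391200 Pa

The volume flow rate is constant, so v₂ = (A₁/A₂)v₁ = (509.9/36.18)·1.419 = 20.00 m/s.
The pipe is horizontal, so Bernoulli reduces to P₁ + ½ρv₁² = P₂ + ½ρv₂².
P₂ = P₁ − ½ρ(v₂² − v₁²) = 548700 − ½·791.3·(20.00² − 1.419²) = 548700 − 157500 = 391200 Pa.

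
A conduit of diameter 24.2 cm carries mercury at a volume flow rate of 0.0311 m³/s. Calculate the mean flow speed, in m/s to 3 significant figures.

v ≈ 0.676 m/s

Q = 0.0311 m³/s = 0.0311 m³/s.
v = Q/A = 0.0311 / 0.0460 = 0.676 m/s.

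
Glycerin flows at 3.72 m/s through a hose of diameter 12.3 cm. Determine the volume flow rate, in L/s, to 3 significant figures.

Q ≈ 44.2 L/s

Q = A·v = 0.0119 m² × 3.72 m/s = 0.0442 m³/s.
Converting: 0.0442 m³/s × 1000 = 44.2 L/s.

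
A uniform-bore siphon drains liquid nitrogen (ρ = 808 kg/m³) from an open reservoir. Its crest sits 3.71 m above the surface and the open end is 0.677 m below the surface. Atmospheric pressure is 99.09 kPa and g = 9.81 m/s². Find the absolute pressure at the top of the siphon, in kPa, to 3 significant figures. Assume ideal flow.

P_top = 64.3 kPa

The outlet speed comes from Torricelli: v = √(2g·0.677) = 3.64 m/s.
Continuity keeps v the same throughout the tube; from surface to crest, P_atm + 0 = P_top + ½ρv² + ρg·h_top.
P_top = 99090 − ½·808·3.64² − 808·9.81·3.71 = 64300 Pa.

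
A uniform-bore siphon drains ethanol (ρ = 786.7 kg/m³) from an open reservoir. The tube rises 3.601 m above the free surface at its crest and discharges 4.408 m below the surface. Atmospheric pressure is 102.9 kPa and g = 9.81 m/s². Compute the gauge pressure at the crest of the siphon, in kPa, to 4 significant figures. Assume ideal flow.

The outlet speed comes from Torricelli: v = √(2g·4.408) = 9.300 m/s.
Continuity keeps v the same throughout the tube; from surface to crest, P_atm + 0 = P_top + ½ρv² + ρg·h_top.
P_top = 102900 − ½·786.7·9.300² − 786.7·9.81·3.601 = 41090 Pa. So P_gauge = P_top − P_atm = -61810 Pa.

-61.81 kPa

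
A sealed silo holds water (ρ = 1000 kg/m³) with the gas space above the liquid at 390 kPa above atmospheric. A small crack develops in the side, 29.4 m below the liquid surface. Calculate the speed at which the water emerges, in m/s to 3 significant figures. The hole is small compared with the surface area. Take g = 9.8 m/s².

Take point 1 at the surface (v₁ ≈ 0) and point 2 at the hole (at atmospheric pressure). Bernoulli: P₁ + ρg h = P_atm + ½ρv₂².
With P₁ − P_atm = 390000 Pa, v₂ = √(2gh + 2ΔP/ρ) = √(2·9.8·29.4 + 2·390000/1000) = 36.8 m/s.

v ≈ 36.8 m/s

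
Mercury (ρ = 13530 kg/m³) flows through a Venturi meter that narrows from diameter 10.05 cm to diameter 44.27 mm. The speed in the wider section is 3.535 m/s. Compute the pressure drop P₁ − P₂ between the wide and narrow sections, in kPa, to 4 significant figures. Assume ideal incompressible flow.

ΔP = 2161 kPa

Continuity gives A₁v₁ = A₂v₂, so v₂ = (79.33 cm²)/(15.39 cm²) × 3.535 m/s = 18.22 m/s.
Along the horizontal streamline, P + ½ρv² is constant.
P₁ − P₂ = ½·13530·(18.22² − 3.535²) = ½·13530·319.4 = 2161000 Pa.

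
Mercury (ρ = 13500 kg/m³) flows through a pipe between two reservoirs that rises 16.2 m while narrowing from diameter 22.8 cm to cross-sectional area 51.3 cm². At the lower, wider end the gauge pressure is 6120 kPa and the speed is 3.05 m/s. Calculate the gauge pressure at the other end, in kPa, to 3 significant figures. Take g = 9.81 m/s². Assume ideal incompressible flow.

The volume flow rate is constant, so v₂ = (A₁/A₂)v₁ = (408/51.3)·3.05 = 24.3 m/s.
Applying Bernoulli between the two ends and solving for P₂: P₂ = P₁ + ½ρ(v₁² − v₂²) − ρgΔh.
P₂ = 6120000 + ½·13500·(3.05² − 24.3²) − 13500·9.81·(+16.2) = 6120000 + (-3910000) − (2150000) = 60000 Pa.

P₂ ≈ 60.0 kPa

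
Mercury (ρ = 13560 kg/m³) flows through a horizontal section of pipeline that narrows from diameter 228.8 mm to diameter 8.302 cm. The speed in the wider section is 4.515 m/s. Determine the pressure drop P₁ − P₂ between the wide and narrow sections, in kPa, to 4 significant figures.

ΔP = 7835 kPa

Continuity gives A₁v₁ = A₂v₂, so v₂ = (411.2 cm²)/(54.13 cm²) × 4.515 m/s = 34.29 m/s.
With no height change, Bernoulli's equation is P₁ + ½ρv₁² = P₂ + ½ρv₂².
P₁ − P₂ = ½·13560·(34.29² − 4.515²) = ½·13560·1156 = 7835000 Pa.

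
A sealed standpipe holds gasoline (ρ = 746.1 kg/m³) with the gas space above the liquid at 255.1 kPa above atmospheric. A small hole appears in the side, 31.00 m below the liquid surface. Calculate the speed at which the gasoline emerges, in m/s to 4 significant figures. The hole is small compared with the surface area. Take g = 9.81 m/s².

Take point 1 at the surface (v₁ ≈ 0) and point 2 at the hole (at atmospheric pressure). Bernoulli: P₁ + ρg h = P_atm + ½ρv₂².
With P₁ − P_atm = 255100 Pa, v₂ = √(2gh + 2ΔP/ρ) = √(2·9.81·31.00 + 2·255100/746.1) = 35.94 m/s.

v ≈ 35.94 m/s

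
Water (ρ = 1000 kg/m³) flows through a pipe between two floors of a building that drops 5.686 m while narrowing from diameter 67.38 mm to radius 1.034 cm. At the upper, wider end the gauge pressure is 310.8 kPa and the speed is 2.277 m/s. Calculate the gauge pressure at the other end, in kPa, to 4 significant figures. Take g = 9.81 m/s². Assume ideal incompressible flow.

P₂ = 77.01 kPa

By continuity, v₂ = v₁·A₁/A₂ = 2.277·(35.66/3.359) = 24.17 m/s.
Energy conservation along the streamline gives P₂ = P₁ − ½ρ(v₂² − v₁²) − ρg(h₂ − h₁).
P₂ = 310800 + ½·1000·(2.277² − 24.17²) − 1000·9.81·(−5.686) = 310800 + (-289600) − (-55780) = 77010 Pa.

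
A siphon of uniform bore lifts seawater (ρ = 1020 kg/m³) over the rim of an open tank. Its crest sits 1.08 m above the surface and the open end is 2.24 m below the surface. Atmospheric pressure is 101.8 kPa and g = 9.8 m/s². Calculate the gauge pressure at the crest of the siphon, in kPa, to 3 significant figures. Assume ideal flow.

The outlet speed comes from Torricelli: v = √(2g·2.24) = 6.63 m/s.
The bore is uniform, so the speed at the crest is the same v. Bernoulli surface→crest: P_atm = P_top + ½ρv² + ρg·h_top.
P_top = 101800 − ½·1020·6.63² − 1020·9.8·1.08 = 68600 Pa. So P_gauge = P_top − P_atm = -33200 Pa.

-33.2 kPa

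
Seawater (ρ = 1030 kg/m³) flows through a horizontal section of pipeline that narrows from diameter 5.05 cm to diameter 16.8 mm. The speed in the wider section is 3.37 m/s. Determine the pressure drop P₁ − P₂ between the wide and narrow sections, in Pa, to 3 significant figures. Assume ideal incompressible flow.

ΔP ≈ 472000 Pa

The volume flow rate is constant, so v₂ = (A₁/A₂)v₁ = (20.0/2.22)·3.37 = 30.5 m/s.
With no height change, Bernoulli's equation is P₁ + ½ρv₁² = P₂ + ½ρv₂².
P₁ − P₂ = ½·1030·(30.5² − 3.37²) = ½·1030·916 = 472000 Pa.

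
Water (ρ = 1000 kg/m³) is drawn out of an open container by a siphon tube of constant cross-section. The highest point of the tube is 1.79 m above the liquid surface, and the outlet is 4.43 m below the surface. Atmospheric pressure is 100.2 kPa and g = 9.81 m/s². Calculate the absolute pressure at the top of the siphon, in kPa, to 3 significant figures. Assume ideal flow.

P_top ≈ 39.2 kPa

From the surface to the outlet (both open to atmosphere, surface at rest): v = √(2g·h_out) = √(2·9.81·4.43) = 9.32 m/s.
With constant cross-section the crest speed equals v; applying Bernoulli from the surface up to the crest, P_top = P_atm − ½ρv² − ρg·h_top.
P_top = 100200 − ½·1000·9.32² − 1000·9.81·1.79 = 39200 Pa.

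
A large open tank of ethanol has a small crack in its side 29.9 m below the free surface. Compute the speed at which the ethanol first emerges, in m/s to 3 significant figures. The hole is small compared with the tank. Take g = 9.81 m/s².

With the surface at rest and both surface and jet at atmospheric pressure, Bernoulli gives ρg h = ½ρv², so v = √(2gh) = √(2·9.81·29.9) = 24.2 m/s.

24.2 m/s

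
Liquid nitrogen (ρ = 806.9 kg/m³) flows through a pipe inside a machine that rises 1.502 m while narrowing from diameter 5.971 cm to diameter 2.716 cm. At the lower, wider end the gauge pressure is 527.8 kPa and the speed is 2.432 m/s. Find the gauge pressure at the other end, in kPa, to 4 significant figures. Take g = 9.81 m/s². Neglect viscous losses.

By continuity, v₂ = v₁·A₁/A₂ = 2.432·(28.00/5.794) = 11.75 m/s.
Energy conservation along the streamline gives P₂ = P₁ − ½ρ(v₂² − v₁²) − ρg(h₂ − h₁).
P₂ = 527800 + ½·806.9·(2.432² − 11.75²) − 806.9·9.81·(+1.502) = 527800 + (-53360) − (11890) = 462600 Pa.

462.6 kPa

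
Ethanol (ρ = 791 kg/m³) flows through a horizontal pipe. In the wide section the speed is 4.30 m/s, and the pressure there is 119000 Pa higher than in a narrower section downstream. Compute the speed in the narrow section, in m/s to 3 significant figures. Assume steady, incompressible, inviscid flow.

v₂ ≈ 17.9 m/s

With h₁ = h₂, rearranging Bernoulli gives v₂ = √(v₁² + 2ΔP/ρ).
v₂ = √(4.30² + 2·119000/791) = √(18.5 + 301) = 17.9 m/s.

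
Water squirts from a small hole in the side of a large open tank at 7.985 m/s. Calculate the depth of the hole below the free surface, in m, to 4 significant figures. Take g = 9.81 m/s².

For a small hole in a large open tank, ½v² = gh, giving h = v²/(2g).
h = 7.985²/(2·9.81) = 63.76/19.62 = 3.250 m.

h ≈ 3.250 m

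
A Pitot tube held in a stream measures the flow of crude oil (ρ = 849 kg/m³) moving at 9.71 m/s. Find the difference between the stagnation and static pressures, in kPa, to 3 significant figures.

At the stagnation point the flow is brought to rest, so Bernoulli gives P_stag − P_static = ½ρv².
ΔP = ½·849·9.71² = 40000 Pa.

ΔP ≈ 40.0 kPa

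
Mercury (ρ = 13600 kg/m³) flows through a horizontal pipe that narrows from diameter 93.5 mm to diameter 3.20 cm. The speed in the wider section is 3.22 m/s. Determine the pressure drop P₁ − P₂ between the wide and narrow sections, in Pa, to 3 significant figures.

By continuity, v₂ = v₁·A₁/A₂ = 3.22·(68.7/8.04) = 27.5 m/s.
The pipe is horizontal, so Bernoulli reduces to P₁ + ½ρv₁² = P₂ + ½ρv₂².
P₁ − P₂ = ½·13600·(27.5² − 3.22²) = ½·13600·745 = 5070000 Pa.

ΔP ≈ 5070000 Pa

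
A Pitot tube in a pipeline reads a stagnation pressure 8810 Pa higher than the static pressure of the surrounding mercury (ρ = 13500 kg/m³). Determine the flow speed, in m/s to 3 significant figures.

v ≈ 1.14 m/s

At the stagnation point the flow is brought to rest, so Bernoulli gives P_stag − P_static = ½ρv².
v = √(2ΔP/ρ) = √(2·8810/13500) = 1.14 m/s.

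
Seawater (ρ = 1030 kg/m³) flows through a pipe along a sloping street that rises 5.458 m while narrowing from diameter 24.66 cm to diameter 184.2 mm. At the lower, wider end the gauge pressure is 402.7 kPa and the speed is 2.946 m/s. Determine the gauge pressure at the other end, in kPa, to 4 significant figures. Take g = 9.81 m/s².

P₂ ≈ 337.7 kPa

By continuity, v₂ = v₁·A₁/A₂ = 2.946·(477.6/266.5) = 5.280 m/s.
Bernoulli: P₁ + ½ρv₁² + ρg h₁ = P₂ + ½ρv₂² + ρg h₂, so P₂ = P₁ + ½ρ(v₁² − v₂²) − ρg(h₂ − h₁).
P₂ = 402700 + ½·1030·(2.946² − 5.280²) − 1030·9.81·(+5.458) = 402700 + (-9888) − (55150) = 337700 Pa.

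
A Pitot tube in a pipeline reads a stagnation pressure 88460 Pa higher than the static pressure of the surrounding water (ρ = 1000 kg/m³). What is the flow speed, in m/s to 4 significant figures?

v = 13.30 m/s

Bernoulli between the free stream and the stagnation point: ½ρv² = P_stag − P_static.
v = √(2ΔP/ρ) = √(2·88460/1000) = 13.30 m/s.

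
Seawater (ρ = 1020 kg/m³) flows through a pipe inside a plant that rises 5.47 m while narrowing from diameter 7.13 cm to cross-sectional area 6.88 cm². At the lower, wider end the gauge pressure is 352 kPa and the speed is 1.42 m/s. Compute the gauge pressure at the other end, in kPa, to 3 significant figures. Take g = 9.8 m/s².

P₂ ≈ 264 kPa

By continuity, v₂ = v₁·A₁/A₂ = 1.42·(39.9/6.88) = 8.24 m/s.
Bernoulli: P₁ + ½ρv₁² + ρg h₁ = P₂ + ½ρv₂² + ρg h₂, so P₂ = P₁ + ½ρ(v₁² − v₂²) − ρg(h₂ − h₁).
P₂ = 352000 + ½·1020·(1.42² − 8.24²) − 1020·9.8·(+5.47) = 352000 + (-33600) − (54700) = 264000 Pa.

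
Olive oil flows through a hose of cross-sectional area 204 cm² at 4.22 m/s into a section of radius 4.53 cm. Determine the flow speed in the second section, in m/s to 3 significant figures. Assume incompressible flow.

v₂ = 13.4 m/s

The volume flow rate is constant, so v₂ = (A₁/A₂)v₁ = (204/64.5)·4.22 = 13.4 m/s.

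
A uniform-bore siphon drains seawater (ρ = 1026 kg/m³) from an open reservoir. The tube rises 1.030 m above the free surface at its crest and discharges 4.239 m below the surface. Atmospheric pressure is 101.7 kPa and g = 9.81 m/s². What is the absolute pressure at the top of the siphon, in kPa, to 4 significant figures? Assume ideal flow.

The outlet speed comes from Torricelli: v = √(2g·4.239) = 9.120 m/s.
With constant cross-section the crest speed equals v; applying Bernoulli from the surface up to the crest, P_top = P_atm − ½ρv² − ρg·h_top.
P_top = 101700 − ½·1026·9.120² − 1026·9.81·1.030 = 48670 Pa.

P_top ≈ 48.67 kPa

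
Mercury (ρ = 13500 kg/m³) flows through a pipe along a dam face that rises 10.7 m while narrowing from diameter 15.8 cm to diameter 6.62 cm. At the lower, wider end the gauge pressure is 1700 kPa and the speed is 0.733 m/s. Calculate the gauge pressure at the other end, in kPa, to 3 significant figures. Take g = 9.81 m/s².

The volume flow rate is constant, so v₂ = (A₁/A₂)v₁ = (196/34.4)·0.733 = 4.18 m/s.
Energy conservation along the streamline gives P₂ = P₁ − ½ρ(v₂² − v₁²) − ρg(h₂ − h₁).
P₂ = 1700000 + ½·13500·(0.733² − 4.18²) − 13500·9.81·(+10.7) = 1700000 + (-114000) − (1420000) = 169000 Pa.

P₂ = 169 kPa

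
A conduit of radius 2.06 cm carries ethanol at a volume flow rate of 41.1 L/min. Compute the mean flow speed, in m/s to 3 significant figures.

Q = 41.1 L/min = 0.000685 m³/s.
v = Q/A = 0.000685 / 0.00133 = 0.514 m/s.

v ≈ 0.514 m/s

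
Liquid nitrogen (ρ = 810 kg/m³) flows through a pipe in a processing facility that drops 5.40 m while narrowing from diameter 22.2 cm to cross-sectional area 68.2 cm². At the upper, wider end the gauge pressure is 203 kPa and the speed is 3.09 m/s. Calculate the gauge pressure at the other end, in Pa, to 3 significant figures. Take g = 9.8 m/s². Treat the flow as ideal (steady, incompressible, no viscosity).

Continuity gives A₁v₁ = A₂v₂, so v₂ = (387 cm²)/(68.2 cm²) × 3.09 m/s = 17.5 m/s.
Bernoulli: P₁ + ½ρv₁² + ρg h₁ = P₂ + ½ρv₂² + ρg h₂, so P₂ = P₁ + ½ρ(v₁² − v₂²) − ρg(h₂ − h₁).
P₂ = 203000 + ½·810·(3.09² − 17.5²) − 810·9.8·(−5.40) = 203000 + (-121000) − (-42900) = 125000 Pa.

P₂ ≈ 125000 Pa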